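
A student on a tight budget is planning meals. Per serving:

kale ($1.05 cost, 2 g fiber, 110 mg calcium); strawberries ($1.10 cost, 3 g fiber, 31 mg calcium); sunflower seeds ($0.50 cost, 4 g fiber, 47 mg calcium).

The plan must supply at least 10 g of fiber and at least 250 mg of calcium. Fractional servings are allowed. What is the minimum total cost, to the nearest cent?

Check every corner: each single food scaled to meet both minima, and each pair solved so both constraints bind.
kale only: max(10/2, 250/110) = 5 servings → $5.25.
strawberries only: max(10/3, 250/31) = 8.065 servings → $8.87.
sunflower seeds only: max(10/4, 250/47) = 5.319 servings → $2.66.
kale + strawberries with both tight: 1.642 servings and 2.239 servings → $4.19.
kale + sunflower seeds with both tight: 1.532 servings and 1.734 servings → $2.48.
strawberries + sunflower seeds: the both-tight solution has a negative serving — not a feasible corner.
Cheapest feasible corner: $2.48.

$2.48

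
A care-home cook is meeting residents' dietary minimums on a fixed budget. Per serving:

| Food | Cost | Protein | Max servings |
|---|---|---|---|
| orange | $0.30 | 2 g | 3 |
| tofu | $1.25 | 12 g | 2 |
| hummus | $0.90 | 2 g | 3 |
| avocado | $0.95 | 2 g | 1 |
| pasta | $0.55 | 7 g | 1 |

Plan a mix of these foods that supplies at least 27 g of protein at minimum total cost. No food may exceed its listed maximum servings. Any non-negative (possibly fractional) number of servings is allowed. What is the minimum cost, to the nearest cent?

$2.63

Cost per g of protein: pasta $0.0786, tofu $0.1042, orange $0.1500, hummus $0.4500, avocado $0.4750.
Take 1 serving of pasta: +7.0 g protein for $0.55 (total $0.55, still need 20.0 g).
Take 1.667 servings of tofu: +20.0 g protein for $2.08 (total $2.63, still need 0.0 g).
Filling from the cheapest source first is optimal under one linear minimum: $2.63.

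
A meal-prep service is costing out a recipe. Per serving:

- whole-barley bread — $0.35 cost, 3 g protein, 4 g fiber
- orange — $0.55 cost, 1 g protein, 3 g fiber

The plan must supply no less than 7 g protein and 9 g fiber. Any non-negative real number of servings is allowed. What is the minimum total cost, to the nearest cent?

$0.82

An LP optimum is at a vertex; with two nutrient constraints at most two foods are used. Check each candidate.
whole-barley bread only: max(7/3, 9/4) = 2.333 servings → $0.82.
orange only: max(7/1, 9/3) = 7 servings → $3.85.
whole-barley bread + orange with both targets exact would need a negative amount; discard.
So the least-cost plan costs $0.82.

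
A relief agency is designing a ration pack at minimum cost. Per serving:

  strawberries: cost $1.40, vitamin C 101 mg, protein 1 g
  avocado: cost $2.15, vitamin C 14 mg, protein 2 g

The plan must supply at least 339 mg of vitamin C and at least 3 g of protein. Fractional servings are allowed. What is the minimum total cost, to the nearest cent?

$4.70

Compare the cost at each extreme point of the feasible region.
strawberries only: max(339/101, 3/1) = 3.356 servings → $4.70.
avocado only: max(339/14, 3/2) = 24.21 servings → $52.06.
strawberries + avocado with both targets exact would need a negative amount; discard.
So the least-cost plan costs $4.70.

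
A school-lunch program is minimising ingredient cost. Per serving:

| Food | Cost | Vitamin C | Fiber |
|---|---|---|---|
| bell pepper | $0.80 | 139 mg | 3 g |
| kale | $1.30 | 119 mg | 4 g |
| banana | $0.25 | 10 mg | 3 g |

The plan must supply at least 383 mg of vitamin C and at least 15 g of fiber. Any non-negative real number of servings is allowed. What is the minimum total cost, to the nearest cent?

Two binding constraints pin down two serving amounts, so the optimal mix uses at most two foods. The candidates are each food alone (scaled to the tighter of vitamin C/fiber) and each pair with both constraints tight.
bell pepper only: max(383/139, 15/3) = 5 servings → $4.00.
kale only: max(383/119, 15/4) = 3.75 servings → $4.88.
banana only: max(383/10, 15/3) = 38.3 servings → $9.57.
bell pepper + kale: intersection lies outside the first quadrant.
bell pepper + banana with both tight: 2.581 servings and 2.419 servings → $2.67.
kale + banana with both tight: 3.151 servings and 0.7981 servings → $4.30.
So the least-cost plan costs $2.67.

$2.67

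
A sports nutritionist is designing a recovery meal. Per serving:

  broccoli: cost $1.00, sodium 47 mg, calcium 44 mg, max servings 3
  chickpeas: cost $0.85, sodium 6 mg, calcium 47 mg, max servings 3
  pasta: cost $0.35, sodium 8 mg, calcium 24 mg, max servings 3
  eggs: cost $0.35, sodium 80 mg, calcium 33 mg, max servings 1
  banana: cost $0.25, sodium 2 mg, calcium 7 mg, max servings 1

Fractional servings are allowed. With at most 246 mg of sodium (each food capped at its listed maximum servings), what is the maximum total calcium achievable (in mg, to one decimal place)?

377.2 mg

Calcium per mg sodium: chickpeas 7.833, banana 3.5, pasta 3, broccoli 0.9362, eggs 0.4125.
Take 3 servings of chickpeas: uses 18 mg sodium, +141.0 mg calcium (running total 141.0 mg).
Take 1 serving of banana: uses 2 mg sodium, +7.0 mg calcium (running total 148.0 mg).
Take 3 servings of pasta: uses 24 mg sodium, +72.0 mg calcium (running total 220.0 mg).
Take 3 servings of broccoli: uses 141 mg sodium, +132.0 mg calcium (running total 352.0 mg).
Take 0.7625 servings of eggs: uses 61 mg sodium, +25.2 mg calcium (running total 377.2 mg).
Filling greedily by calcium-per-mg sodium is optimal for one linear limit, giving 377.2 mg.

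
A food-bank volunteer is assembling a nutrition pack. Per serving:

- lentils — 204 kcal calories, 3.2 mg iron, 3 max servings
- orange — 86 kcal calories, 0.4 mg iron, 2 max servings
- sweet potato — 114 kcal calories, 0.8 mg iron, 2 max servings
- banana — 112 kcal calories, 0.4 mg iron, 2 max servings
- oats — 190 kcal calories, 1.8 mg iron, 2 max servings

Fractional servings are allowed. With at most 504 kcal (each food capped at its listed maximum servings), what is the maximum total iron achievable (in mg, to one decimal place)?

7.9 mg

Iron per kcal: lentils 0.01569, oats 0.009474, sweet potato 0.007018, orange 0.004651, banana 0.003571.
Take 2.471 servings of lentils: uses 504 kcal, +7.9 mg iron (running total 7.9 mg).
Greedy by best ratio exhausts the calories allowance optimally: 7.9 mg.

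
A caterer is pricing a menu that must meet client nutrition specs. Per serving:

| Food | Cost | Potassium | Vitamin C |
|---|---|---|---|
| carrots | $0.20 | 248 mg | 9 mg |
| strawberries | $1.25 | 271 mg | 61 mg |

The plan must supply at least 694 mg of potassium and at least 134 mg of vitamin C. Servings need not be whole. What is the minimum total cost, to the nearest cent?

A basic optimal solution has at most two foods positive. Try each food alone and each pair with both targets met exactly.
carrots only: max(694/248, 134/9) = 14.89 servings → $2.98.
strawberries only: max(694/271, 134/61) = 2.561 servings → $3.20.
carrots + strawberries with both tight: 0.4744 servings and 2.127 servings → $2.75.
So the least-cost plan costs $2.75.

$2.75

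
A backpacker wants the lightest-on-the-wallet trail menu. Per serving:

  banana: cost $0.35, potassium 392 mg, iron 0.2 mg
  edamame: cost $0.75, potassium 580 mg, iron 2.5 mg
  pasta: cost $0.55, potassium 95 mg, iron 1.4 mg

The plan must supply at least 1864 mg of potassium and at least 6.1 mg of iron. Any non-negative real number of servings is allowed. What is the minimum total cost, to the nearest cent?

$2.21

For a min-cost LP with two ≥-constraints, a basic feasible solution has at most two positive variables.
banana only: max(1864/392, 6.1/0.2) = 30.5 servings → $10.68.
edamame only: max(1864/580, 6.1/2.5) = 3.214 servings → $2.41.
pasta only: max(1864/95, 6.1/1.4) = 19.62 servings → $10.79.
banana + edamame with both tight: 1.299 servings and 2.336 servings → $2.21.
banana + pasta with both tight: 3.832 servings and 3.81 servings → $3.44.
edamame + pasta: the both-tight solution has a negative serving — not a feasible corner.
Cheapest feasible corner: $2.21.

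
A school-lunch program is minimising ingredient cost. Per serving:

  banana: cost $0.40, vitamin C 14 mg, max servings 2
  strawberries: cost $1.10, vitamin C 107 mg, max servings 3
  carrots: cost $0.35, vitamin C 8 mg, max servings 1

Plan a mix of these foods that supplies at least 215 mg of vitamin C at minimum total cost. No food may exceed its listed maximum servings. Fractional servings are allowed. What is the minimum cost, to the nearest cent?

$2.21

Cost per mg of vitamin C: strawberries $0.0103, banana $0.0286, carrots $0.0437.
Take 2.009 servings of strawberries: +215.0 mg vitamin C for $2.21 (total $2.21, still need 0.0 mg).
Filling from the cheapest source first is optimal under one linear minimum: $2.21.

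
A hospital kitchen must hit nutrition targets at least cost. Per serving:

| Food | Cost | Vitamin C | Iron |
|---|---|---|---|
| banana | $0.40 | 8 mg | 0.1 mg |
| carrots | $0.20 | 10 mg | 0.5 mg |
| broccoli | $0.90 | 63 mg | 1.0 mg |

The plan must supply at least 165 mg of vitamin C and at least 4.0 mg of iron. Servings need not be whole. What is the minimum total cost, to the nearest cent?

$2.59

Compare the cost at each extreme point of the feasible region.
banana only: max(165/8, 4.0/0.1) = 40 servings → $16.00.
carrots only: max(165/10, 4.0/0.5) = 16.5 servings → $3.30.
broccoli only: max(165/63, 4.0/1.0) = 4 servings → $3.60.
banana + carrots with both tight: 14.17 servings and 5.167 servings → $6.70.
banana + broccoli with both targets exact would need a negative amount; discard.
carrots + broccoli with both tight: 4.047 servings and 1.977 servings → $2.59.
The minimum over all feasible corners is $2.59.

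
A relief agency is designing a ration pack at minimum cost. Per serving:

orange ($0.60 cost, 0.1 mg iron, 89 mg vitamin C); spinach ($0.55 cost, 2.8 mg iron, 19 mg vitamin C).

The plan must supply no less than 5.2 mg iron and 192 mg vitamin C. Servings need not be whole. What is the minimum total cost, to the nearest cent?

$2.05

At the optimum either one food covers both requirements or two foods hit both targets exactly; no other combination can be cheaper.
orange only: max(5.2/0.1, 192/89) = 52 servings → $31.20.
spinach only: max(5.2/2.8, 192/19) = 10.11 servings → $5.56.
orange + spinach with both tight: 1.774 servings and 1.794 servings → $2.05.
The minimum over all feasible corners is $2.05.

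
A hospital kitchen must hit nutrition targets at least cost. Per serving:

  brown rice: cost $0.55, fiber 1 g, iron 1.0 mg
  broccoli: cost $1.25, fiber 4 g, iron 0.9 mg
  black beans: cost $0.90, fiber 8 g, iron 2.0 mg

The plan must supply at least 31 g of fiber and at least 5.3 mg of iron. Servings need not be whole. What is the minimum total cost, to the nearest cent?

$3.49

A basic optimal solution has at most two foods positive. Try each food alone and each pair with both targets met exactly.
brown rice only: max(31/1, 5.3/1.0) = 31 servings → $17.05.
broccoli only: max(31/4, 5.3/0.9) = 7.75 servings → $9.69.
black beans only: max(31/8, 5.3/2.0) = 3.875 servings → $3.49.
brown rice + broccoli: intersection lies outside the first quadrant.
brown rice + black beans: intersection lies outside the first quadrant.
broccoli + black beans: intersection lies outside the first quadrant.
The minimum over all feasible corners is $3.49.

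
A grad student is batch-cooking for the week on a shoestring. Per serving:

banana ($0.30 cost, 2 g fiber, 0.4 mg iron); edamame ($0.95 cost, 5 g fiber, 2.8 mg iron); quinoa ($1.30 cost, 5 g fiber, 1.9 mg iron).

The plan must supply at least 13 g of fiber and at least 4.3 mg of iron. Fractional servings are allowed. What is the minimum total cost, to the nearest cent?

$2.14

This is a tiny linear program; its minimum lies at a vertex of the feasible set. List the vertices and price them.
banana only: max(13/2, 4.3/0.4) = 10.75 servings → $3.23.
edamame only: max(13/5, 4.3/2.8) = 2.6 servings → $2.47.
quinoa only: max(13/5, 4.3/1.9) = 2.6 servings → $3.38.
banana + edamame with both tight: 4.139 servings and 0.9444 servings → $2.14.
banana + quinoa with both tight: 1.778 servings and 1.889 servings → $2.99.
edamame + quinoa with both targets exact would need a negative amount; discard.
Cheapest feasible corner: $2.14.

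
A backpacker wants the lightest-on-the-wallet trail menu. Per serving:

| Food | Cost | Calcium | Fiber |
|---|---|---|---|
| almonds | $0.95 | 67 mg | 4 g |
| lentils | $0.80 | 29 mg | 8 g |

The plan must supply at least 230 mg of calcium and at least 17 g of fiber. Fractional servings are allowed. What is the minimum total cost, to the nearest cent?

This is a tiny linear program; its minimum lies at a vertex of the feasible set. List the vertices and price them.
almonds only: max(230/67, 17/4) = 4.25 servings → $4.04.
lentils only: max(230/29, 17/8) = 7.931 servings → $6.34.
almonds + lentils with both tight: 3.207 servings and 0.5214 servings → $3.46.
Cheapest feasible corner: $3.46.

$3.46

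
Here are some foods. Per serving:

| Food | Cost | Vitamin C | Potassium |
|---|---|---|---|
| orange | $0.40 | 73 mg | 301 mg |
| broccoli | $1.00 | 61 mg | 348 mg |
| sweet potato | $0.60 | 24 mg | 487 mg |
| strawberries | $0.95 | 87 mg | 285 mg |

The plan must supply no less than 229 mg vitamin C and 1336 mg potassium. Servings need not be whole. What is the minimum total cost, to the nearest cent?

Two binding constraints pin down two serving amounts, so the optimal mix uses at most two foods. The candidates are each food alone (scaled to the tighter of vitamin C/potassium) and each pair with both constraints tight.
orange only: max(229/73, 1336/301) = 4.439 servings → $1.78.
broccoli only: max(229/61, 1336/348) = 3.839 servings → $3.84.
sweet potato only: max(229/24, 1336/487) = 9.542 servings → $5.72.
strawberries only: max(229/87, 1336/285) = 4.688 servings → $4.45.
orange + broccoli: intersection lies outside the first quadrant.
orange + sweet potato with both tight: 2.805 servings and 1.01 servings → $1.73.
orange + strawberries: the both-tight solution has a negative serving — not a feasible corner.
broccoli + sweet potato with both tight: 3.721 servings and 0.08448 servings → $3.77.
broccoli + strawberries: the both-tight solution has a negative serving — not a feasible corner.
sweet potato + strawberries with both tight: 1.435 servings and 2.236 servings → $2.99.
The minimum over all feasible corners is $1.73.

$1.73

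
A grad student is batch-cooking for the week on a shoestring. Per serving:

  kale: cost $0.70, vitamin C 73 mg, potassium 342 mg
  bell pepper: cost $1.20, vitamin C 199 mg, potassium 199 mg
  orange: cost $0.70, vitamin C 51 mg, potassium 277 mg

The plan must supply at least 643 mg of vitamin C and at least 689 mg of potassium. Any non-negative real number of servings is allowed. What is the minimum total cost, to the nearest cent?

Minimising a linear cost over {vitamin C ≥ 643, potassium ≥ 689, servings ≥ 0} — the optimum is at a vertex, using one or two foods.
kale only: max(643/73, 689/342) = 8.808 servings → $6.17.
bell pepper only: max(643/199, 689/199) = 3.462 servings → $4.15.
orange only: max(643/51, 689/277) = 12.61 servings → $8.83.
kale + bell pepper with both tight: 0.171 servings and 3.168 servings → $3.92.
kale + orange: the both-tight solution has a negative serving — not a feasible corner.
bell pepper + orange with both tight: 3.179 servings and 0.2035 servings → $3.96.
The minimum over all feasible corners is $3.92.

$3.92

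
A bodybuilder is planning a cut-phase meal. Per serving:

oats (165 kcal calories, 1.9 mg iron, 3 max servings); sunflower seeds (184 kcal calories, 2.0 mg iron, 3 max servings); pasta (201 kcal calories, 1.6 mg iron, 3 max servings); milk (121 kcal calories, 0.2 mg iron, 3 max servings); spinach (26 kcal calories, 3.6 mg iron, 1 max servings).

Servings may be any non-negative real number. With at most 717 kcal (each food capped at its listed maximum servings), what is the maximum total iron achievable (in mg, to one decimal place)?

Iron per kcal: spinach 0.1385, oats 0.01152, sunflower seeds 0.01087, pasta 0.00796, milk 0.001653.
Take 1 serving of spinach: uses 26 kcal, +3.6 mg iron (running total 3.6 mg).
Take 3 servings of oats: uses 495 kcal, +5.7 mg iron (running total 9.3 mg).
Take 1.065 servings of sunflower seeds: uses 196 kcal, +2.1 mg iron (running total 11.4 mg).
Greedy by best ratio exhausts the calories allowance optimally: 11.4 mg.

11.4 mg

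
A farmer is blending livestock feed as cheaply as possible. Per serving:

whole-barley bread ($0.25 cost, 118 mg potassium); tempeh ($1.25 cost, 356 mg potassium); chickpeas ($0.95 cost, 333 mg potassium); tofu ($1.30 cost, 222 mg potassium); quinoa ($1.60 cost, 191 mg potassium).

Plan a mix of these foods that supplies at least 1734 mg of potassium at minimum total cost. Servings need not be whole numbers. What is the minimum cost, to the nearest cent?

$3.67

Cost per mg of potassium: whole-barley bread $0.0021, chickpeas $0.0029, tempeh $0.0035, tofu $0.0059, quinoa $0.0084.
With no serving limits, use only whole-barley bread: 1734 mg / 118 mg = 14.69 servings × $0.25 = $3.67.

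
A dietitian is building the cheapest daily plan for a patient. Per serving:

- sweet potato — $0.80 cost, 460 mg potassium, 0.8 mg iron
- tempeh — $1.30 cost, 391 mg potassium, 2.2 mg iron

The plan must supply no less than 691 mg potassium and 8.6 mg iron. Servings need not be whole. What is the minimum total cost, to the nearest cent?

$5.08

This is a tiny linear program; its minimum lies at a vertex of the feasible set. List the vertices and price them.
sweet potato only: max(691/460, 8.6/0.8) = 10.75 servings → $8.60.
tempeh only: max(691/391, 8.6/2.2) = 3.909 servings → $5.08.
sweet potato + tempeh: intersection lies outside the first quadrant.
Cheapest feasible corner: $5.08.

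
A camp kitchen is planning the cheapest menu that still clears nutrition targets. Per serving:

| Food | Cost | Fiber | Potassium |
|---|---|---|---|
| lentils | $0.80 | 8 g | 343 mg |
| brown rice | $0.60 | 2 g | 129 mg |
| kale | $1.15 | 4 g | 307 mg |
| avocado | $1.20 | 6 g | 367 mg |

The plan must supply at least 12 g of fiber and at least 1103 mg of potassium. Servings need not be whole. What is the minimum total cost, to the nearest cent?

$2.57

Minimising a linear cost over {fiber ≥ 12, potassium ≥ 1103, servings ≥ 0} — the optimum is at a vertex, using one or two foods.
lentils only: max(12/8, 1103/343) = 3.216 servings → $2.57.
brown rice only: max(12/2, 1103/129) = 8.55 servings → $5.13.
kale only: max(12/4, 1103/307) = 3.593 servings → $4.13.
avocado only: max(12/6, 1103/367) = 3.005 servings → $3.61.
lentils + brown rice: the both-tight solution has a negative serving — not a feasible corner.
lentils + kale with both targets exact would need a negative amount; discard.
lentils + avocado: the both-tight solution has a negative serving — not a feasible corner.
brown rice + kale: intersection lies outside the first quadrant.
brown rice + avocado: intersection lies outside the first quadrant.
kale + avocado: the both-tight solution has a negative serving — not a feasible corner.
The minimum over all feasible corners is $2.57.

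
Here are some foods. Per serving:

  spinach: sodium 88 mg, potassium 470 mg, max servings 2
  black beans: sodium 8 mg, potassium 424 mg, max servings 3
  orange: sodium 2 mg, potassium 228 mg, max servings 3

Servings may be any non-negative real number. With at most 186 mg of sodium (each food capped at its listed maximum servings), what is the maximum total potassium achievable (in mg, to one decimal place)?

2789.2 mg

Potassium per mg sodium: orange 114, black beans 53, spinach 5.341.
Take 3 servings of orange: uses 6 mg sodium, +684.0 mg potassium (running total 684.0 mg).
Take 3 servings of black beans: uses 24 mg sodium, +1272.0 mg potassium (running total 1956.0 mg).
Take 1.773 servings of spinach: uses 156 mg sodium, +833.2 mg potassium (running total 2789.2 mg).
Filling greedily by potassium-per-mg sodium is optimal for one linear limit, giving 2789.2 mg.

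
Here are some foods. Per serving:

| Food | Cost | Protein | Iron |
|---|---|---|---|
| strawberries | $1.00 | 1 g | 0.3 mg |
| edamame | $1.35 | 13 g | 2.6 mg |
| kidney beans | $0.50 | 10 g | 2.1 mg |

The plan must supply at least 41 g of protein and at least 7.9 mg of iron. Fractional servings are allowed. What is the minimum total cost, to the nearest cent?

A basic optimal solution has at most two foods positive. Try each food alone and each pair with both targets met exactly.
strawberries only: max(41/1, 7.9/0.3) = 41 servings → $41.00.
edamame only: max(41/13, 7.9/2.6) = 3.154 servings → $4.26.
kidney beans only: max(41/10, 7.9/2.1) = 4.1 servings → $2.05.
strawberries + edamame with both targets exact would need a negative amount; discard.
strawberries + kidney beans with both targets exact would need a negative amount; discard.
edamame + kidney beans: the both-tight solution has a negative serving — not a feasible corner.
Cheapest feasible corner: $2.05.

$2.05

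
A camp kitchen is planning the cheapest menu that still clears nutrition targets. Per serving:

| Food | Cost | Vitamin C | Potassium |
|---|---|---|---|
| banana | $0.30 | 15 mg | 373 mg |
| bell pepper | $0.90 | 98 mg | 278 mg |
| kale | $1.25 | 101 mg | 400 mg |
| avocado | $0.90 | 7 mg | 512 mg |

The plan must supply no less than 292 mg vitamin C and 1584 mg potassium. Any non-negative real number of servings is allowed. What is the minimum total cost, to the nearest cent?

Check every corner: each single food scaled to meet both minima, and each pair solved so both constraints bind.
banana only: max(292/15, 1584/373) = 19.47 servings → $5.84.
bell pepper only: max(292/98, 1584/278) = 5.698 servings → $5.13.
kale only: max(292/101, 1584/400) = 3.96 servings → $4.95.
avocado only: max(292/7, 1584/512) = 41.71 servings → $37.54.
banana + bell pepper with both tight: 2.287 servings and 2.63 servings → $3.05.
banana + kale with both tight: 1.363 servings and 2.689 servings → $3.77.
banana + avocado with both targets exact would need a negative amount; discard.
bell pepper + kale: the both-tight solution has a negative serving — not a feasible corner.
bell pepper + avocado with both tight: 2.87 servings and 1.535 servings → $3.96.
kale + avocado with both tight: 2.83 servings and 0.8829 servings → $4.33.
Cheapest feasible corner: $3.05.

$3.05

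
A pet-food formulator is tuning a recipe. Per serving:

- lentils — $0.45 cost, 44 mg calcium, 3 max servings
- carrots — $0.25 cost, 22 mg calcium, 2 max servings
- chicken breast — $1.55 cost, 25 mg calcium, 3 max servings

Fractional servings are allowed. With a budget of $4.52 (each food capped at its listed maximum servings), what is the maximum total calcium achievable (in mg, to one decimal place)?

Calcium per dollar: lentils 97.78, carrots 88, chicken breast 16.13.
Take 3 servings of lentils: spends $1.35, +132.0 mg calcium (running total 132.0 mg).
Take 2 servings of carrots: spends $0.50, +44.0 mg calcium (running total 176.0 mg).
Take 1.723 servings of chicken breast: spends $2.67, +43.1 mg calcium (running total 219.1 mg).
Filling greedily by calcium-per-dollar is optimal for one linear limit, giving 219.1 mg.

219.1 mg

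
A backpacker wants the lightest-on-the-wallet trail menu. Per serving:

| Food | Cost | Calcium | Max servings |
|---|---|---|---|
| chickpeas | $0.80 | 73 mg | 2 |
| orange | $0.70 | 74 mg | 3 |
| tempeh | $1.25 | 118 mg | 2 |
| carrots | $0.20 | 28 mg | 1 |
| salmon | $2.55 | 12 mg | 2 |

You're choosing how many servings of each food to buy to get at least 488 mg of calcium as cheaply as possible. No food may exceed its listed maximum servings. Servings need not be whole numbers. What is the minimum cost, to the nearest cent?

Cost per mg of calcium: carrots $0.0071, orange $0.0095, tempeh $0.0106, chickpeas $0.0110, salmon $0.2125.
Take 1 serving of carrots: +28.0 mg calcium for $0.20 (total $0.20, still need 460.0 mg).
Take 3 servings of orange: +222.0 mg calcium for $2.10 (total $2.30, still need 238.0 mg).
Take 2 servings of tempeh: +236.0 mg calcium for $2.50 (total $4.80, still need 2.0 mg).
Take 0.0274 servings of chickpeas: +2.0 mg calcium for $0.02 (total $4.82, still need 0.0 mg).
Greedy by cheapest-per-mg is optimal for a single linear constraint, so the minimum cost is $4.82.

$4.82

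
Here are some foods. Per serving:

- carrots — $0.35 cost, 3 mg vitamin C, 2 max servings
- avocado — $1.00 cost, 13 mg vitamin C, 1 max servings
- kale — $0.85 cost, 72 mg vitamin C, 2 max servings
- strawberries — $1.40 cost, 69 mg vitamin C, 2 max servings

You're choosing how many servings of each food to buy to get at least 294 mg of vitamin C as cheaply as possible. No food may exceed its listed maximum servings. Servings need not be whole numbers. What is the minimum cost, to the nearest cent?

$5.42

Cost per mg of vitamin C: kale $0.0118, strawberries $0.0203, avocado $0.0769, carrots $0.1167.
Take 2 servings of kale: +144.0 mg vitamin C for $1.70 (total $1.70, still need 150.0 mg).
Take 2 servings of strawberries: +138.0 mg vitamin C for $2.80 (total $4.50, still need 12.0 mg).
Take 0.9231 servings of avocado: +12.0 mg vitamin C for $0.92 (total $5.42, still need 0.0 mg).
Filling from the cheapest source first is optimal under one linear minimum: $5.42.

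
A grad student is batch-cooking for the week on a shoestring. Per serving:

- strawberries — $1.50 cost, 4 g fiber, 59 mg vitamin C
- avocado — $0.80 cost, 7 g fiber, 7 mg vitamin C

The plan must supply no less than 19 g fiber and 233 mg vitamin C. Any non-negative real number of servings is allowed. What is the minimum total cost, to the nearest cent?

Compare the cost at each extreme point of the feasible region.
strawberries only: max(19/4, 233/59) = 4.75 servings → $7.12.
avocado only: max(19/7, 233/7) = 33.29 servings → $26.63.
strawberries + avocado with both tight: 3.891 servings and 0.4909 servings → $6.23.
So the least-cost plan costs $6.23.

$6.23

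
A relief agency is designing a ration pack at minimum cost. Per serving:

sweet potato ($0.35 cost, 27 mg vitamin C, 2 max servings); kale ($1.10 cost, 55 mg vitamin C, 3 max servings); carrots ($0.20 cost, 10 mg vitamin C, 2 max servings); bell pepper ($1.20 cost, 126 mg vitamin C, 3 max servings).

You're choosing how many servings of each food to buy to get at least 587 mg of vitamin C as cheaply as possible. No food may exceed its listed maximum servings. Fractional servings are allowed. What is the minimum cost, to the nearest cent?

$7.40

Cost per mg of vitamin C: bell pepper $0.0095, sweet potato $0.0130, kale $0.0200, carrots $0.0200.
Take 3 servings of bell pepper: +378.0 mg vitamin C for $3.60 (total $3.60, still need 209.0 mg).
Take 2 servings of sweet potato: +54.0 mg vitamin C for $0.70 (total $4.30, still need 155.0 mg).
Take 2.818 servings of kale: +155.0 mg vitamin C for $3.10 (total $7.40, still need 0.0 mg).
Filling from the cheapest source first is optimal under one linear minimum: $7.40.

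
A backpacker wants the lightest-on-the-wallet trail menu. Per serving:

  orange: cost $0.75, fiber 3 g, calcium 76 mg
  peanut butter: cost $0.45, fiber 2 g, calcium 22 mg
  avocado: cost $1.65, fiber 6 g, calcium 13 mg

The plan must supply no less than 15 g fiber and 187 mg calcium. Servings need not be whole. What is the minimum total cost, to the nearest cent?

orange only: max(15/3, 187/76) = 5 servings → $3.75.
peanut butter only: max(15/2, 187/22) = 8.5 servings → $3.83.
avocado only: max(15/6, 187/13) = 14.38 servings → $23.73.
orange + peanut butter with both tight: 0.5116 servings and 6.733 servings → $3.41.
orange + avocado with both tight: 2.223 servings and 1.388 servings → $3.96.
peanut butter + avocado with both targets exact would need a negative amount; discard.
The minimum over all feasible corners is $3.41.

$3.41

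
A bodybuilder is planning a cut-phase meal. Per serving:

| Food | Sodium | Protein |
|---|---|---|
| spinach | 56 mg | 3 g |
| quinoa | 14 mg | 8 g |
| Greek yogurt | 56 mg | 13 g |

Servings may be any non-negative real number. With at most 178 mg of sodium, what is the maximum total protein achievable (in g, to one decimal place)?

Protein per mg sodium: quinoa 0.5714, Greek yogurt 0.2321, spinach 0.05357.
With no serving limits, spend the whole sodium allowance on quinoa: 178 mg / 14 mg × 8 g = 101.7 g.

101.7 g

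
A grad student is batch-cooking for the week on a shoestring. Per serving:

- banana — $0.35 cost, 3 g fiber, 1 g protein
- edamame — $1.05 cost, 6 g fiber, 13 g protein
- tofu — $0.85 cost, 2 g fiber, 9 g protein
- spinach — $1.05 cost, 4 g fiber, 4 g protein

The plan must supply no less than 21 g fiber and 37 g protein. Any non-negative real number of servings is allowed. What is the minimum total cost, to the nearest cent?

banana only: max(21/3, 37/1) = 37 servings → $12.95.
edamame only: max(21/6, 37/13) = 3.5 servings → $3.67.
tofu only: max(21/2, 37/9) = 10.5 servings → $8.93.
spinach only: max(21/4, 37/4) = 9.25 servings → $9.71.
banana + edamame with both tight: 1.545 servings and 2.727 servings → $3.40.
banana + tofu with both tight: 4.6 servings and 3.6 servings → $4.67.
banana + spinach: intersection lies outside the first quadrant.
edamame + tofu: the both-tight solution has a negative serving — not a feasible corner.
edamame + spinach with both tight: 2.286 servings and 1.821 servings → $4.31.
tofu + spinach with both tight: 2.286 servings and 4.107 servings → $6.26.
So the least-cost plan costs $3.40.

$3.40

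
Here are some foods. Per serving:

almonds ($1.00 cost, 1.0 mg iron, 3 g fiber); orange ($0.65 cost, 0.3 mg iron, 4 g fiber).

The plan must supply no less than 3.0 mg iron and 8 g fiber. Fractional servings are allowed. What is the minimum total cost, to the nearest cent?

A basic optimal solution has at most two foods positive. Try each food alone and each pair with both targets met exactly.
almonds only: max(3.0/1.0, 8/3) = 3 servings → $3.00.
orange only: max(3.0/0.3, 8/4) = 10 servings → $6.50.
almonds + orange: the both-tight solution has a negative serving — not a feasible corner.
The minimum over all feasible corners is $3.00.

$3.00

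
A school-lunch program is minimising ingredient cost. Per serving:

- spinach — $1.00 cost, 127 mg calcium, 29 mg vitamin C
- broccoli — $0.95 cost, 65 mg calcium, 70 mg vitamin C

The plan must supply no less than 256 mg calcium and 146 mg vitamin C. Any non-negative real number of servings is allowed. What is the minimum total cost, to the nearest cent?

$2.71

A basic optimal solution has at most two foods positive. Try each food alone and each pair with both targets met exactly.
spinach only: max(256/127, 146/29) = 5.034 servings → $5.03.
broccoli only: max(256/65, 146/70) = 3.938 servings → $3.74.
spinach + broccoli with both tight: 1.203 servings and 1.587 servings → $2.71.
The minimum over all feasible corners is $2.71.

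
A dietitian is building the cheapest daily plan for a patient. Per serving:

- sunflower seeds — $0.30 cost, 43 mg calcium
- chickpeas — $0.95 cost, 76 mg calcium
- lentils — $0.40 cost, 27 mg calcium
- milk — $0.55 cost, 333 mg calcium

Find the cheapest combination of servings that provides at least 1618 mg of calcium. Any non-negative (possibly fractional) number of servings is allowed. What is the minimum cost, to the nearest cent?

$2.67

Cost per mg of calcium: milk $0.0017, sunflower seeds $0.0070, chickpeas $0.0125, lentils $0.0148.
With no serving limits, use only milk: 1618 mg / 333 mg = 4.859 servings × $0.55 = $2.67.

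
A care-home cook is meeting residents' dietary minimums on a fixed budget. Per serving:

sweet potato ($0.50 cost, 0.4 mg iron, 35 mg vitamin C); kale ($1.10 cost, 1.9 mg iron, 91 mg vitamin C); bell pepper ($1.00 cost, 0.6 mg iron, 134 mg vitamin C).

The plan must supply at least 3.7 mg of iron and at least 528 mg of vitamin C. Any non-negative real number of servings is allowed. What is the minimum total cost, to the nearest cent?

With two linear requirements the optimum uses one or two foods; enumerate the corners.
sweet potato only: max(3.7/0.4, 528/35) = 15.09 servings → $7.54.
kale only: max(3.7/1.9, 528/91) = 5.802 servings → $6.38.
bell pepper only: max(3.7/0.6, 528/134) = 6.167 servings → $6.17.
sweet potato + kale: intersection lies outside the first quadrant.
sweet potato + bell pepper with both tight: 5.491 servings and 2.506 servings → $5.25.
kale + bell pepper with both tight: 0.895 servings and 3.333 servings → $4.32.
So the least-cost plan costs $4.32.

$4.32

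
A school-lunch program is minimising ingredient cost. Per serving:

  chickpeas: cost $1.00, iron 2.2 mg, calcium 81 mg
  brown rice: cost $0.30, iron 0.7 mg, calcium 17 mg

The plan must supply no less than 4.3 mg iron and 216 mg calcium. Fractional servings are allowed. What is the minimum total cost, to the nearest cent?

Two binding constraints pin down two serving amounts, so the optimal mix uses at most two foods. The candidates are each food alone (scaled to the tighter of iron/calcium) and each pair with both constraints tight.
chickpeas only: max(4.3/2.2, 216/81) = 2.667 servings → $2.67.
brown rice only: max(4.3/0.7, 216/17) = 12.71 servings → $3.81.
chickpeas + brown rice: intersection lies outside the first quadrant.
So the least-cost plan costs $2.67.

$2.67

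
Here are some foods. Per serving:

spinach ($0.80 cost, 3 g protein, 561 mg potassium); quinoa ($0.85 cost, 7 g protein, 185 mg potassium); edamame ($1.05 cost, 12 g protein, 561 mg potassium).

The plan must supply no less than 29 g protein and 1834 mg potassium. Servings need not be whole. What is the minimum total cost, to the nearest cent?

$3.15

This is a tiny linear program; its minimum lies at a vertex of the feasible set. List the vertices and price them.
spinach only: max(29/3, 1834/561) = 9.667 servings → $7.73.
quinoa only: max(29/7, 1834/185) = 9.914 servings → $8.43.
edamame only: max(29/12, 1834/561) = 3.269 servings → $3.43.
spinach + quinoa with both tight: 2.216 servings and 3.193 servings → $4.49.
spinach + edamame with both tight: 1.137 servings and 2.133 servings → $3.15.
quinoa + edamame with both targets exact would need a negative amount; discard.
Cheapest feasible corner: $3.15.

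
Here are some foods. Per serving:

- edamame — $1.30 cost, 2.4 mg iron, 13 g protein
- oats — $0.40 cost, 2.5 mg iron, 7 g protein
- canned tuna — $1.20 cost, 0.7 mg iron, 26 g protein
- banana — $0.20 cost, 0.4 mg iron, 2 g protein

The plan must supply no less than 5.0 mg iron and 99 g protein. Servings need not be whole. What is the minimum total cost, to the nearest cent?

The cheapest plan sits at a corner of the feasible region — with two constraints it uses at most two foods.
edamame only: max(5.0/2.4, 99/13) = 7.615 servings → $9.90.
oats only: max(5.0/2.5, 99/7) = 14.14 servings → $5.66.
canned tuna only: max(5.0/0.7, 99/26) = 7.143 servings → $8.57.
banana only: max(5.0/0.4, 99/2) = 49.5 servings → $9.90.
edamame + oats: intersection lies outside the first quadrant.
edamame + canned tuna with both tight: 1.139 servings and 3.238 servings → $5.37.
edamame + banana: intersection lies outside the first quadrant.
oats + canned tuna with both tight: 1.01 servings and 3.536 servings → $4.65.
oats + banana: the both-tight solution has a negative serving — not a feasible corner.
canned tuna + banana with both tight: 3.289 servings and 6.744 servings → $5.30.
Cheapest feasible corner: $4.65.

$4.65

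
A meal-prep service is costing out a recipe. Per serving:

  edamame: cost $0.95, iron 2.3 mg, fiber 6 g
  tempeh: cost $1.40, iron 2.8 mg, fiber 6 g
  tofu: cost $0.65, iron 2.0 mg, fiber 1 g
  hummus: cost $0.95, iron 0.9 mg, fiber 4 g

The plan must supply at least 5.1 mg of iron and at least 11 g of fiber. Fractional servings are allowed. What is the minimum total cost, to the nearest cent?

$2.01

The cheapest plan sits at a corner of the feasible region — with two constraints it uses at most two foods.
edamame only: max(5.1/2.3, 11/6) = 2.217 servings → $2.11.
tempeh only: max(5.1/2.8, 11/6) = 1.833 servings → $2.57.
tofu only: max(5.1/2.0, 11/1) = 11 servings → $7.15.
hummus only: max(5.1/0.9, 11/4) = 5.667 servings → $5.38.
edamame + tempeh with both tight: 0.06667 servings and 1.767 servings → $2.54.
edamame + tofu with both tight: 1.742 servings and 0.5464 servings → $2.01.
edamame + hummus: the both-tight solution has a negative serving — not a feasible corner.
tempeh + tofu with both targets exact would need a negative amount; discard.
tempeh + hummus with both tight: 1.81 servings and 0.03448 servings → $2.57.
tofu + hummus with both tight: 1.479 servings and 2.38 servings → $3.22.
The minimum over all feasible corners is $2.01.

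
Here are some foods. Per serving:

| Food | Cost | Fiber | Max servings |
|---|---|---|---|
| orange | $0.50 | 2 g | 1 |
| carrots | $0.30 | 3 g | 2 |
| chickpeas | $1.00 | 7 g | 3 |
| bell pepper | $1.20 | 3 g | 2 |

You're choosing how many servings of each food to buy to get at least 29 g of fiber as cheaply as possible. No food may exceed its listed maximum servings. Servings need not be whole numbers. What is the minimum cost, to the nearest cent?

$4.10

Cost per g of fiber: carrots $0.1000, chickpeas $0.1429, orange $0.2500, bell pepper $0.4000.
Take 2 servings of carrots: +6.0 g fiber for $0.60 (total $0.60, still need 23.0 g).
Take 3 servings of chickpeas: +21.0 g fiber for $3.00 (total $3.60, still need 2.0 g).
Take 1 serving of orange: +2.0 g fiber for $0.50 (total $4.10, still need 0.0 g).
Greedy by cheapest-per-g is optimal for a single linear constraint, so the minimum cost is $4.10.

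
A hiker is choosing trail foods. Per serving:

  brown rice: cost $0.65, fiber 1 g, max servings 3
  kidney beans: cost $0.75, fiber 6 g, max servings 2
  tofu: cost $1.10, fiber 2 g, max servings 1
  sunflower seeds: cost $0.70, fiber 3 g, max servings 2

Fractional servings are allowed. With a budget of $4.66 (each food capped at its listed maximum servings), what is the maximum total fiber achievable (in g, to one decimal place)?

21.0 g

Fiber per dollar: kidney beans 8, sunflower seeds 4.286, tofu 1.818, brown rice 1.538.
Take 2 servings of kidney beans: spends $1.50, +12.0 g fiber (running total 12.0 g).
Take 2 servings of sunflower seeds: spends $1.40, +6.0 g fiber (running total 18.0 g).
Take 1 serving of tofu: spends $1.10, +2.0 g fiber (running total 20.0 g).
Take 1.015 servings of brown rice: spends $0.66, +1.0 g fiber (running total 21.0 g).
Filling greedily by fiber-per-dollar is optimal for one linear limit, giving 21.0 g.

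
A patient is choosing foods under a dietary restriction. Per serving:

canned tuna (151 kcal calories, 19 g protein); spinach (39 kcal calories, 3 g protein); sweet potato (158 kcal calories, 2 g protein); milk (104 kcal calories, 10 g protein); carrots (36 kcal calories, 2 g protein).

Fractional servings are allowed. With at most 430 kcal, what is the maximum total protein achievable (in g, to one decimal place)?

54.1 g

Protein per kcal: canned tuna 0.1258, milk 0.09615, spinach 0.07692, carrots 0.05556, sweet potato 0.01266.
With no serving limits, spend the whole calories allowance on canned tuna: 430 kcal / 151 kcal × 19 g = 54.1 g.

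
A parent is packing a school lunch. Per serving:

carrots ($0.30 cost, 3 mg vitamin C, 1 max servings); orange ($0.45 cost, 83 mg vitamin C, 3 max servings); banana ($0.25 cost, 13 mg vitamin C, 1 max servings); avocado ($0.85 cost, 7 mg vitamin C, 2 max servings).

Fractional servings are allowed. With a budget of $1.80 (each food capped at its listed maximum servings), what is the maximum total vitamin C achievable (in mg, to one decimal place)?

264.0 mg

Vitamin C per dollar: orange 184.4, banana 52, carrots 10, avocado 8.235.
Take 3 servings of orange: spends $1.35, +249.0 mg vitamin C (running total 249.0 mg).
Take 1 serving of banana: spends $0.25, +13.0 mg vitamin C (running total 262.0 mg).
Take 0.6667 servings of carrots: spends $0.20, +2.0 mg vitamin C (running total 264.0 mg).
Greedy by best ratio exhausts the cost allowance optimally: 264.0 mg.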